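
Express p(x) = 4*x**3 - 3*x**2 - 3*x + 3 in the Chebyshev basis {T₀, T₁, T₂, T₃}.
(3/2)T₀ + (-3/2)T₂ + T₃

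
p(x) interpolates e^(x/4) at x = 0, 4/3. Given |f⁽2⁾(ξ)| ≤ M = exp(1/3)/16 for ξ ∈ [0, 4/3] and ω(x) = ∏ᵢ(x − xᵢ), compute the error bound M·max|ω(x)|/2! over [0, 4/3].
exp(1/3)/72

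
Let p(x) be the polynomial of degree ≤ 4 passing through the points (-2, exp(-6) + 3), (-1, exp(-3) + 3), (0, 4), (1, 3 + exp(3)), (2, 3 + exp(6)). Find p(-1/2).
(-5 + 60*exp(3) + (-20*exp(3) + 474 + 3*exp(6))*exp(6))*exp(-6)/128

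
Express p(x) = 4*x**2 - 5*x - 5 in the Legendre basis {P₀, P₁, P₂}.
(-11/3)P₀ + (-5)P₁ + (8/3)P₂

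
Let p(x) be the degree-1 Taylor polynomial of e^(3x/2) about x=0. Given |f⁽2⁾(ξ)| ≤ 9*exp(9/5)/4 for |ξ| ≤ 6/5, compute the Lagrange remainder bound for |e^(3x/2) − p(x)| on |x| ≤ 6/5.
81*exp(9/5)/50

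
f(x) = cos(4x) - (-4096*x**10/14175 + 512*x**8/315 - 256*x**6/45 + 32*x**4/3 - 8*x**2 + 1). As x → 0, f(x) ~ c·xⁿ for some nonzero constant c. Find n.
12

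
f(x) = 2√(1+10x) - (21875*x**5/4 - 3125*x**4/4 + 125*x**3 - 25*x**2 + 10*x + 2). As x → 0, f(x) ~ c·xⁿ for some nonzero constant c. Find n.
6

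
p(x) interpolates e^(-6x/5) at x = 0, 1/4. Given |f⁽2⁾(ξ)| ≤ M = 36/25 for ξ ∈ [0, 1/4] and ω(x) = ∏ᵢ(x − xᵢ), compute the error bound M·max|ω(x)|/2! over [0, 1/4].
9/800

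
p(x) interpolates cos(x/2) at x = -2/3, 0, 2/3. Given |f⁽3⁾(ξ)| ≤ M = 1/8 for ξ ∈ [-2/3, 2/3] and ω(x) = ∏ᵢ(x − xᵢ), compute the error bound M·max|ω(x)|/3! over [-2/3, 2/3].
sqrt(3)/729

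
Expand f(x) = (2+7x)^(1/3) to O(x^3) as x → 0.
2**(1/3) + 7*2**(1/3)*x/6 - 49*2**(1/3)*x**2/36 + O(x**3)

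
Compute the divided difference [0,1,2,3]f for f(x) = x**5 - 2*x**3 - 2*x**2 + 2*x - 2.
23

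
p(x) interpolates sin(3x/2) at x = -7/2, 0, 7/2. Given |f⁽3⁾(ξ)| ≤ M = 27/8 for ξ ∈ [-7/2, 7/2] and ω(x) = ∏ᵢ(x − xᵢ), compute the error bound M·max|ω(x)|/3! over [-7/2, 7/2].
343*sqrt(3)/64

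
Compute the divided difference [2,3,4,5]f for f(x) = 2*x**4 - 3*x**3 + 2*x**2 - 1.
25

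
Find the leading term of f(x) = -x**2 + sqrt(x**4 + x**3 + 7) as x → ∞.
x/2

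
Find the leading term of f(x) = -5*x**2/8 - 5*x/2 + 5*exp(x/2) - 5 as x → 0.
5*x**3/48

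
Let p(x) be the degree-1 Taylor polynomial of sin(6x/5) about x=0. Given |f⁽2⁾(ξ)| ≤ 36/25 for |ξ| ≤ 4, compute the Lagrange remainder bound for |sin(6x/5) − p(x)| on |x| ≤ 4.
288/25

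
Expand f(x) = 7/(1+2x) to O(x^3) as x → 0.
7 - 14*x + 28*x**2 + O(x**3)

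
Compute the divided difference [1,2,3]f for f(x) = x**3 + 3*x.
6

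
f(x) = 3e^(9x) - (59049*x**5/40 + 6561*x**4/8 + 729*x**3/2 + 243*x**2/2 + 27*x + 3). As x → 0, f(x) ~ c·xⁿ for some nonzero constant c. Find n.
6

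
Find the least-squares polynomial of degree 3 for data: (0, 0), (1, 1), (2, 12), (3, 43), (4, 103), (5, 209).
-3/14 + (115/84)x + (-3/2)x² + (23/12)x³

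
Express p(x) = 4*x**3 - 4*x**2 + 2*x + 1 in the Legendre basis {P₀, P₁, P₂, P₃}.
(-1/3)P₀ + (22/5)P₁ + (-8/3)P₂ + (8/5)P₃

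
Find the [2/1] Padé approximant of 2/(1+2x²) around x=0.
2 - 4*x**2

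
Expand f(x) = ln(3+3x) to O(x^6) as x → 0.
log(3) + x - x**2/2 + x**3/3 - x**4/4 + x**5/5 + O(x**6)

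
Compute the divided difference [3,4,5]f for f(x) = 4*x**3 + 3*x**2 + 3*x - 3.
51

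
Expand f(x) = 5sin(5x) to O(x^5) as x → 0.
25*x - 625*x**3/6 + O(x**5)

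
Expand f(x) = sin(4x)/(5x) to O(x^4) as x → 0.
4/5 - 32*x**2/15 + O(x**4)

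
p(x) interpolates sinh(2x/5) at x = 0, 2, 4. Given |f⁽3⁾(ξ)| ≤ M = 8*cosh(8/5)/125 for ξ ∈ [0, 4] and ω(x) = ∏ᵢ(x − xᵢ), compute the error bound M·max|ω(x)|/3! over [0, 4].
64*sqrt(3)*cosh(8/5)/3375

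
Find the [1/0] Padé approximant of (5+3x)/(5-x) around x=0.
4*x/5 + 1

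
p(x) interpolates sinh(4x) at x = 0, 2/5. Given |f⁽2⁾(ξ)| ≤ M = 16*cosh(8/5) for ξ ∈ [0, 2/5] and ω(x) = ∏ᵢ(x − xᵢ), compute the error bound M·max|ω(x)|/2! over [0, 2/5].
8*cosh(8/5)/25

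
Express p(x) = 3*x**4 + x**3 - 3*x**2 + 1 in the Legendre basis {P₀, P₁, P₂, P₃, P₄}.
(3/5)P₀ + (3/5)P₁ + (-2/7)P₂ + (2/5)P₃ + (24/35)P₄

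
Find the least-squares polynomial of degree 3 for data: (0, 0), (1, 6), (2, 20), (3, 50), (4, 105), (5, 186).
3/14 + (221/84)x + (3/2)x² + (13/12)x³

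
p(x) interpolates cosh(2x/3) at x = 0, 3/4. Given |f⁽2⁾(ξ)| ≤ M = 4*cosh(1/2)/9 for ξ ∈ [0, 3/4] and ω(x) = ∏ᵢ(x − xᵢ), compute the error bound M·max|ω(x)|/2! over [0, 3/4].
cosh(1/2)/32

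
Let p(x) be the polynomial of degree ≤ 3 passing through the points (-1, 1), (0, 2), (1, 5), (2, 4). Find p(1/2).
29/8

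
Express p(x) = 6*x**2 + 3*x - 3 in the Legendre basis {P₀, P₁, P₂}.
-P₀ + (3)P₁ + (4)P₂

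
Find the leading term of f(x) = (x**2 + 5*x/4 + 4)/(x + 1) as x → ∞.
x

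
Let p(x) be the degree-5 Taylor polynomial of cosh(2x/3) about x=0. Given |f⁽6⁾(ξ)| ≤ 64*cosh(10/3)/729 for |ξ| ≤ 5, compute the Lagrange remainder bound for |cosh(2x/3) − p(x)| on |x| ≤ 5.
12500*cosh(10/3)/6561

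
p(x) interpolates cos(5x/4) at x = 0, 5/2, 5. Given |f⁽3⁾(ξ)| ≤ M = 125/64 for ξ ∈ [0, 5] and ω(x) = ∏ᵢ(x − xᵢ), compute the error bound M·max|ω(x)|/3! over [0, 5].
15625*sqrt(3)/13824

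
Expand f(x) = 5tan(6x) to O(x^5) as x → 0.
30*x + 360*x**3 + O(x**5)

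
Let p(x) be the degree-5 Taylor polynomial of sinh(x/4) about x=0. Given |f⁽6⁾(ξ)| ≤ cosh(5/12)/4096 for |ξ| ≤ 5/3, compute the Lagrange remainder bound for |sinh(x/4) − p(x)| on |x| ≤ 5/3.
3125*cosh(5/12)/429981696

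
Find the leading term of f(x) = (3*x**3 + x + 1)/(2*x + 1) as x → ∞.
3*x**2/2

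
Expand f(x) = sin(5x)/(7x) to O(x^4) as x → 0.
5/7 - 125*x**2/42 + O(x**4)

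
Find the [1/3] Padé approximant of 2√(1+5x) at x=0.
(35*x/4 + 2)/(125*x**3/64 - 25*x**2/16 + 15*x/8 + 1)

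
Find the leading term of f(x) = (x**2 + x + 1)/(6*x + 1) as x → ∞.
x/6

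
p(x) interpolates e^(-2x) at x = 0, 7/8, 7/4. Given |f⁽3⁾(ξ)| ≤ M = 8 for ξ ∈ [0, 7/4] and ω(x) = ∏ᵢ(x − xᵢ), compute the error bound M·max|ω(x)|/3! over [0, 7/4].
343*sqrt(3)/1728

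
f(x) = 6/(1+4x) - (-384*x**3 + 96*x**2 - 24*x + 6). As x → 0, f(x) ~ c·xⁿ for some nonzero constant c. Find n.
4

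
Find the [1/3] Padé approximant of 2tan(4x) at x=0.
8*x/(1 - 16*x**2/3)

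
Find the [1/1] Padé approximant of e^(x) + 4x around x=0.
(49*x/10 + 1)/(1 - x/10)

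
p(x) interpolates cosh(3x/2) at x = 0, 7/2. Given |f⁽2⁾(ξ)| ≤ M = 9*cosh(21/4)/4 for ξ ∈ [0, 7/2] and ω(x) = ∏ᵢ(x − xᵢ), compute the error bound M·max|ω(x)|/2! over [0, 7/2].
441*cosh(21/4)/128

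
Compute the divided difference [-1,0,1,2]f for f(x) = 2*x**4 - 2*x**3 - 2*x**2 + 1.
2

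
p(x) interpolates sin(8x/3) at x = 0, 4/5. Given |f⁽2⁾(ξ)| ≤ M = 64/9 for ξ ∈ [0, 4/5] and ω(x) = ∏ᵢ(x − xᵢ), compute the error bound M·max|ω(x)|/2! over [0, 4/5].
128/225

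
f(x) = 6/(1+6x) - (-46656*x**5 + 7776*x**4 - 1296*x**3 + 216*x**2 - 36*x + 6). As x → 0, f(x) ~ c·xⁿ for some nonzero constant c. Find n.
6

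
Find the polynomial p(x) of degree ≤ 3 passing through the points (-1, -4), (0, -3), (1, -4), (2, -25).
-3*x**3 - x**2 + 3*x - 3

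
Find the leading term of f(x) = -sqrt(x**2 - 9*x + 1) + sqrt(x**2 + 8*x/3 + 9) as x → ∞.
35/6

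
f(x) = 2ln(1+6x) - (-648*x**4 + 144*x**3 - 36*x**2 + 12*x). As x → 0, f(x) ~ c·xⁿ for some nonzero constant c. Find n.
5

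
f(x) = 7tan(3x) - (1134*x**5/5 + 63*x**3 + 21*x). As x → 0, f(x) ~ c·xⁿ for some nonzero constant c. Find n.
7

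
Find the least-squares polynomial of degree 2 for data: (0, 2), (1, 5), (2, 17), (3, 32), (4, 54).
58/35 + (97/70)x + (41/14)x²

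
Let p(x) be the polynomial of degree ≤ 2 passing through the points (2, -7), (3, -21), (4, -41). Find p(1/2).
11/4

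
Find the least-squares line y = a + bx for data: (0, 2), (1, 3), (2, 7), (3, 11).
a = 11/10, b = 31/10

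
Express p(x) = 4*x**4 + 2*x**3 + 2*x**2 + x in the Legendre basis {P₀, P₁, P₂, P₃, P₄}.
(22/15)P₀ + (11/5)P₁ + (76/21)P₂ + (4/5)P₃ + (32/35)P₄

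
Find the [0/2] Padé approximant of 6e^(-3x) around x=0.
6/(9*x**2/2 + 3*x + 1)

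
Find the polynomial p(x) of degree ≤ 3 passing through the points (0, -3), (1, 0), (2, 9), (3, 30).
x**3 + 2*x - 3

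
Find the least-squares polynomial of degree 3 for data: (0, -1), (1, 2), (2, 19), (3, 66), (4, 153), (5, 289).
-46/63 + (-502/189)x + (95/36)x² + (205/108)x³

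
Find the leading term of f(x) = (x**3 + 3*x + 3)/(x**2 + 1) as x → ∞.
x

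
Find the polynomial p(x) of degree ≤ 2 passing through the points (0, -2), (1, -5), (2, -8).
-3*x - 2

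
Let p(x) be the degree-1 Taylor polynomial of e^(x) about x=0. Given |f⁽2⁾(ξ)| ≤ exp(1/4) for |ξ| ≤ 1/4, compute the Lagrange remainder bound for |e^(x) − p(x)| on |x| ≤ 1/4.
exp(1/4)/32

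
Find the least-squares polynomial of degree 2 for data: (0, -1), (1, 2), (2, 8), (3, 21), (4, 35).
-37/35 + (57/70)x + (29/14)x²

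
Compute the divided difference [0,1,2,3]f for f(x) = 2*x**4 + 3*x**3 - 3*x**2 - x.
15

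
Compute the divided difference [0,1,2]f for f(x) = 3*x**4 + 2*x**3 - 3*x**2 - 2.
24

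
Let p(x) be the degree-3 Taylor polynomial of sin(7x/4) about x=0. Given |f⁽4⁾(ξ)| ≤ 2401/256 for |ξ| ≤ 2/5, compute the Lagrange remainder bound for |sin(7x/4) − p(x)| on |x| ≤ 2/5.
2401/240000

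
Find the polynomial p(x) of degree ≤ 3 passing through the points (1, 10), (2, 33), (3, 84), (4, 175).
2*x**3 + 2*x**2 + 3*x + 3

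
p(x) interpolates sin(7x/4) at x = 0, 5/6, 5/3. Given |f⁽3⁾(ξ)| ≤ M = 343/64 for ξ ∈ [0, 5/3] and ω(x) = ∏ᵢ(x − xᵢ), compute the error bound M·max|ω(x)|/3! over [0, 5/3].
42875*sqrt(3)/373248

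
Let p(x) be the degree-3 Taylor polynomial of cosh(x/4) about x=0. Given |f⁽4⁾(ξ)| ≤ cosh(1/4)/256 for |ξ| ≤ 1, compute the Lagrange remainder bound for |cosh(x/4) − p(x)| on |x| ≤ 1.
cosh(1/4)/6144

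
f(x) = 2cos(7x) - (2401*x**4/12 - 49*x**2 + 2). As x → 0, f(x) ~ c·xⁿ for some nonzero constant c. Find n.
6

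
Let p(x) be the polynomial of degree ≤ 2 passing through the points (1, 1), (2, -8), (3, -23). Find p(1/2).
13/4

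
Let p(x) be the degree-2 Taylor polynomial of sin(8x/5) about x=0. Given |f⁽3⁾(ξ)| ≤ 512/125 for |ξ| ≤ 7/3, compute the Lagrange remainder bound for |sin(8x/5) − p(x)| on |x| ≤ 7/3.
87808/10125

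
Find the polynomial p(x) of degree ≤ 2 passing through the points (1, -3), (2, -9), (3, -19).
-2*x**2 - 1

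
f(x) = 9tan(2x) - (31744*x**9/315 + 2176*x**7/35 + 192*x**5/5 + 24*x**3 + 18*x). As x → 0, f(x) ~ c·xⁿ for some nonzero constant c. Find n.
11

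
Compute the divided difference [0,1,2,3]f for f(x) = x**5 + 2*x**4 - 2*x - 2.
37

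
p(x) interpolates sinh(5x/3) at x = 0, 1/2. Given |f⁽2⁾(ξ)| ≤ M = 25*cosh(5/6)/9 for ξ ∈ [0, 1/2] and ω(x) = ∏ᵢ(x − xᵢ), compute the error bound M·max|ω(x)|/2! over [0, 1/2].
25*cosh(5/6)/288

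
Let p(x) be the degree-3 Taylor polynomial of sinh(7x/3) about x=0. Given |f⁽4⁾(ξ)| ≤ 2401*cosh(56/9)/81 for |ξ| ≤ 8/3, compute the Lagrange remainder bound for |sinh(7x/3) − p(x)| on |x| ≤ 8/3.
1229312*cosh(56/9)/19683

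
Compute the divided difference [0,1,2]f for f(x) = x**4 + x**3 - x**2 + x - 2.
9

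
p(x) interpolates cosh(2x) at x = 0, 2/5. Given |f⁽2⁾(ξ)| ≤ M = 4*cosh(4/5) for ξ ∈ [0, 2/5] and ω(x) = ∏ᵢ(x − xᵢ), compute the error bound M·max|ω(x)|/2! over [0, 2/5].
2*cosh(4/5)/25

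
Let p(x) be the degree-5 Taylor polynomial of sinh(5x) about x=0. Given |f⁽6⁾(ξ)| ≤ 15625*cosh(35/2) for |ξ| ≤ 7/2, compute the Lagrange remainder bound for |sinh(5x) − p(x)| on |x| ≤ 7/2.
367653125*cosh(35/2)/9216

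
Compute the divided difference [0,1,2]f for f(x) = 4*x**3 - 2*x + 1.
12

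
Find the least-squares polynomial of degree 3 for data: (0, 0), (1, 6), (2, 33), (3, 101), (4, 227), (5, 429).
11/126 + (505/756)x + (487/252)x² + (163/54)x³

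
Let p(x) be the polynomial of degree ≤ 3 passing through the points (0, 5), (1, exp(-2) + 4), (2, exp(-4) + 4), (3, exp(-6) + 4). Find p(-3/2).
(-189*exp(4) - 35 + 135*exp(2) + 169*exp(6))*exp(-6)/16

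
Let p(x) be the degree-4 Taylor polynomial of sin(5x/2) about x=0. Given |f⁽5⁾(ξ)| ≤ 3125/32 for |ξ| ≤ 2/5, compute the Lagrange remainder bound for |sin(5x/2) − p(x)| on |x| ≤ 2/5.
1/120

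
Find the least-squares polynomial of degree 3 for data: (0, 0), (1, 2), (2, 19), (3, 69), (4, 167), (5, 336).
-17/126 + (995/756)x + (-118/63)x² + (325/108)x³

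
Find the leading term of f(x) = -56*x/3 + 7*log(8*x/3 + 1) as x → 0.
-224*x**2/9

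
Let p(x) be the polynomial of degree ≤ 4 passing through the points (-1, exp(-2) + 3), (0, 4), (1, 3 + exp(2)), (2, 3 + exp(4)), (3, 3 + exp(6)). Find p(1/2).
(-5 + (-20*exp(4) + 444 + 90*exp(2) + 3*exp(6))*exp(2))*exp(-2)/128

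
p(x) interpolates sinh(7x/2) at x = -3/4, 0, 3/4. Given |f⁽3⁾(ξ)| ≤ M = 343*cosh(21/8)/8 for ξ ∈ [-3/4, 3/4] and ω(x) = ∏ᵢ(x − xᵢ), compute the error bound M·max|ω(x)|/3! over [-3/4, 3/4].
343*sqrt(3)*cosh(21/8)/512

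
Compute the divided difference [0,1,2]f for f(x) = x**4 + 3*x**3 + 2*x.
16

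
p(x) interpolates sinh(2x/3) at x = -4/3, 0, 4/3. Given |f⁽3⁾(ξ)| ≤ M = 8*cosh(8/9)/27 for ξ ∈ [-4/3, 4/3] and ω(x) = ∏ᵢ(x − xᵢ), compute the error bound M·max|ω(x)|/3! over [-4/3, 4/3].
512*sqrt(3)*cosh(8/9)/19683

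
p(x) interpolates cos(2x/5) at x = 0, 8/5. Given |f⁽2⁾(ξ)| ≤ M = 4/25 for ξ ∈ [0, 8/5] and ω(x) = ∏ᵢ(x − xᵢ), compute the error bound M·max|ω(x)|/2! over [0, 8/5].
32/625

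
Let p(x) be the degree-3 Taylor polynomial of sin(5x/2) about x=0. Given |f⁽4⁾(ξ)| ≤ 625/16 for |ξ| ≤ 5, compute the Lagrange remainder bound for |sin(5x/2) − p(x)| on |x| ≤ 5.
390625/384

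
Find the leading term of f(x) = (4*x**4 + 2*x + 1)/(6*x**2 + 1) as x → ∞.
2*x**2/3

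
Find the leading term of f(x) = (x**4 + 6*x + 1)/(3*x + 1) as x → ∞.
x**3/3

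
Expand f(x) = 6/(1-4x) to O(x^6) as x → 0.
6 + 24*x + 96*x**2 + 384*x**3 + 1536*x**4 + 6144*x**5 + O(x**6)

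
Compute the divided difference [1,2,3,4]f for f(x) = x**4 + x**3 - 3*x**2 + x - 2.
11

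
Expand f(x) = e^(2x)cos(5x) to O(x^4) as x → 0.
1 + 2*x - 21*x**2/2 - 71*x**3/3 + O(x**4)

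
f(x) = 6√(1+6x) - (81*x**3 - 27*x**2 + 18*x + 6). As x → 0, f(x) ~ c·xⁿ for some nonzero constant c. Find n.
4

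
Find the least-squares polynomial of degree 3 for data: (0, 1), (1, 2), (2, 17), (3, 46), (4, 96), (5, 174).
13/18 + (-187/108)x + (55/18)x² + (91/108)x³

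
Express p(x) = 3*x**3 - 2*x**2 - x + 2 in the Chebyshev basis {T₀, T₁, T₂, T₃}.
T₀ + (5/4)T₁ - T₂ + (3/4)T₃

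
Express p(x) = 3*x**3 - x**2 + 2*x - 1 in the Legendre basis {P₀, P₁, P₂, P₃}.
(-4/3)P₀ + (19/5)P₁ + (-2/3)P₂ + (6/5)P₃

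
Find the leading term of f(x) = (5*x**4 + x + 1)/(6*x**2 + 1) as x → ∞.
5*x**2/6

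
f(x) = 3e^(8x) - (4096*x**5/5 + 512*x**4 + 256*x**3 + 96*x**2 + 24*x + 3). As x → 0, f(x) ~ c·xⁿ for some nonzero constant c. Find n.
6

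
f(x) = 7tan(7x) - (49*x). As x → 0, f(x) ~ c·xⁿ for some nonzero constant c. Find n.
3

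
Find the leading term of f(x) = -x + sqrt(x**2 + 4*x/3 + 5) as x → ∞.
2/3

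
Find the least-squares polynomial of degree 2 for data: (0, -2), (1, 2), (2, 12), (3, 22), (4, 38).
-76/35 + (22/7)x + (12/7)x²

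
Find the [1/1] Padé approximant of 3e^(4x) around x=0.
(6*x + 3)/(1 - 2*x)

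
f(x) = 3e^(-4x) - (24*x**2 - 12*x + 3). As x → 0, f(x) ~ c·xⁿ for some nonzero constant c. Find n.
3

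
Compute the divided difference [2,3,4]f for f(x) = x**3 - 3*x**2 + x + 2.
6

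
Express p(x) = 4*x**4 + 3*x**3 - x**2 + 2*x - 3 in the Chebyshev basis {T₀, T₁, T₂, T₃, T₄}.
(-2)T₀ + (17/4)T₁ + (3/2)T₂ + (3/4)T₃ + (1/2)T₄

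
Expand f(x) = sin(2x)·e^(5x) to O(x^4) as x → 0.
2*x + 10*x**2 + 71*x**3/3 + O(x**4)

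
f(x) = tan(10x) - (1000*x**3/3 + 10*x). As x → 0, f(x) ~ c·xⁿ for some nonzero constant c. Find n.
5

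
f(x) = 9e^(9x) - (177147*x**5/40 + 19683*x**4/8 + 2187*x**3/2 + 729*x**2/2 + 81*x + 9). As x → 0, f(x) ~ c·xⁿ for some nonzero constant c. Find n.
6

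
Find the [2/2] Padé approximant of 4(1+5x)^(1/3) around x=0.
(700*x**2/27 + 70*x/3 + 4)/(125*x**2/54 + 25*x/6 + 1)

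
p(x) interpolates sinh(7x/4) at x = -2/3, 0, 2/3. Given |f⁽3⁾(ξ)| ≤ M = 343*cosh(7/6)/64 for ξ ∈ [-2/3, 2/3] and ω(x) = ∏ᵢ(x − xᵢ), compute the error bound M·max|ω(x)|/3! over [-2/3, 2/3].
343*sqrt(3)*cosh(7/6)/5832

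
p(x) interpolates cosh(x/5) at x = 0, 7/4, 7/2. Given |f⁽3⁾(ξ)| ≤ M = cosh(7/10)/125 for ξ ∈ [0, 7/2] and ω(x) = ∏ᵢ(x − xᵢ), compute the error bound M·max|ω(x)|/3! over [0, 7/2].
343*sqrt(3)*cosh(7/10)/216000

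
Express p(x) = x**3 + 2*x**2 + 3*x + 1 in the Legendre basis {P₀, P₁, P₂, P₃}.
(5/3)P₀ + (18/5)P₁ + (4/3)P₂ + (2/5)P₃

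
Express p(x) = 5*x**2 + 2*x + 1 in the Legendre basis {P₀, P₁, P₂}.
(8/3)P₀ + (2)P₁ + (10/3)P₂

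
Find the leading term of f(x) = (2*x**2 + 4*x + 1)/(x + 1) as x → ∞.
2*x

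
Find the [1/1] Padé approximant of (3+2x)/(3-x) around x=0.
(2*x/3 + 1)/(1 - x/3)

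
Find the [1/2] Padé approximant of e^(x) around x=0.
(x/3 + 1)/(x**2/6 - 2*x/3 + 1)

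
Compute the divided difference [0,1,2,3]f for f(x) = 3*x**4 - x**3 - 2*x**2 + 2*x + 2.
17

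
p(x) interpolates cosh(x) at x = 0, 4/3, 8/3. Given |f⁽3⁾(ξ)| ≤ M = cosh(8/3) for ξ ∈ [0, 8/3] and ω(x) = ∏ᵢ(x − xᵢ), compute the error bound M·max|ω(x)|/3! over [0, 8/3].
64*sqrt(3)*cosh(8/3)/729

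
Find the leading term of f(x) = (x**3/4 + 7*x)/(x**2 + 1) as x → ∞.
x/4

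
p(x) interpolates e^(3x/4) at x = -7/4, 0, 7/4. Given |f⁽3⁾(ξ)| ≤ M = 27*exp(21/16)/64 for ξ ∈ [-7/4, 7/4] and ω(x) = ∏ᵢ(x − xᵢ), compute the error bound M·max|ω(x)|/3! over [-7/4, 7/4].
343*sqrt(3)*exp(21/16)/4096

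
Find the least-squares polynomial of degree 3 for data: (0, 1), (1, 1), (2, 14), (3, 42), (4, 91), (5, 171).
5/7 + (-29/14)x + (31/14)x² + x³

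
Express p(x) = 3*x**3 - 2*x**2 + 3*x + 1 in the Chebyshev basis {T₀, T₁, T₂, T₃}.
(21/4)T₁ - T₂ + (3/4)T₃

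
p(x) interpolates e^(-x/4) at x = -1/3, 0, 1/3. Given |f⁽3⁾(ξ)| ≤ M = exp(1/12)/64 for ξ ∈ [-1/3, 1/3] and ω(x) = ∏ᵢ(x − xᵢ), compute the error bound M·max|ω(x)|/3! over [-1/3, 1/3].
sqrt(3)*exp(1/12)/46656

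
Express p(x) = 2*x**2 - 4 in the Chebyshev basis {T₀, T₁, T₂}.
(-3)T₀ + T₂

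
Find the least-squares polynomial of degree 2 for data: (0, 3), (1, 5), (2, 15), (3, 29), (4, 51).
101/35 + (-4/7)x + (22/7)x²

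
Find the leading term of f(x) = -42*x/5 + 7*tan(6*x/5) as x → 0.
504*x**3/125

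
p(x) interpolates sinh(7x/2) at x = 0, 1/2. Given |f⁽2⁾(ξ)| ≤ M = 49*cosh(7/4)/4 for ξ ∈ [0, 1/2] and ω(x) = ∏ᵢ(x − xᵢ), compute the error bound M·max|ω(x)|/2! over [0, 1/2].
49*cosh(7/4)/128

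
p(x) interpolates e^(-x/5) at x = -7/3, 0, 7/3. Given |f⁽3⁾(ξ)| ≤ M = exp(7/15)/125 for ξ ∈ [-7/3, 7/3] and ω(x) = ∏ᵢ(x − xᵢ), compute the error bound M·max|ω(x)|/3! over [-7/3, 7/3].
343*sqrt(3)*exp(7/15)/91125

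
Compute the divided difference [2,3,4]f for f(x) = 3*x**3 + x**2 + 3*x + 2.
28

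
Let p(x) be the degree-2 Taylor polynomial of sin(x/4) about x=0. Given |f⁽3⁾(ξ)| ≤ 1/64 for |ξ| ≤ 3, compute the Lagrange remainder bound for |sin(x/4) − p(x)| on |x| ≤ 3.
9/128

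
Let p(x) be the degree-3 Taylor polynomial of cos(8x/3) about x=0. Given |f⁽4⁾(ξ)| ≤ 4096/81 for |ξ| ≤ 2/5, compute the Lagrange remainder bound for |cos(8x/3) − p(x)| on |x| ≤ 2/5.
8192/151875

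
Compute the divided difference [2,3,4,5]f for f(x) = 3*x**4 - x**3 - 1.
41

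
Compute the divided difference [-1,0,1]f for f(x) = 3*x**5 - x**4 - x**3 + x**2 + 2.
0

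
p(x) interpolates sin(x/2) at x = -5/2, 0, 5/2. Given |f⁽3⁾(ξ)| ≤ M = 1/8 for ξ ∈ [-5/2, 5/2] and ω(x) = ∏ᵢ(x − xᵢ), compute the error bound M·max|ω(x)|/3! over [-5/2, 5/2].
125*sqrt(3)/1728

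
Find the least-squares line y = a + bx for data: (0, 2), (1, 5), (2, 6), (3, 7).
a = 13/5, b = 8/5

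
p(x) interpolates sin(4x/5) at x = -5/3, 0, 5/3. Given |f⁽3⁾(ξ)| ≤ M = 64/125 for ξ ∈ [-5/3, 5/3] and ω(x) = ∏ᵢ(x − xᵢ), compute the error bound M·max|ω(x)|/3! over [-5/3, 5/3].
64*sqrt(3)/729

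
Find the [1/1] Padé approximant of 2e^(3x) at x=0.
(3*x + 2)/(1 - 3*x/2)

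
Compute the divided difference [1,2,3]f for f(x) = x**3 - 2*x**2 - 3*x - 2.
4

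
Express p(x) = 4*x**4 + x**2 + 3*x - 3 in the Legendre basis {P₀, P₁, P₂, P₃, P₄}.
(-28/15)P₀ + (3)P₁ + (62/21)P₂ + (32/35)P₄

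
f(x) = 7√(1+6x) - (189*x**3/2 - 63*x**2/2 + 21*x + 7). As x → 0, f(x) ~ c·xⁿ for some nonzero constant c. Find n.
4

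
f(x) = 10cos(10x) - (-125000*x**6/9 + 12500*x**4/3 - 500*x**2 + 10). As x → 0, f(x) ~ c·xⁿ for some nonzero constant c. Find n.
8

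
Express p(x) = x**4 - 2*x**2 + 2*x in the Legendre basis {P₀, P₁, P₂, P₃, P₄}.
(-7/15)P₀ + (2)P₁ + (-16/21)P₂ + (8/35)P₄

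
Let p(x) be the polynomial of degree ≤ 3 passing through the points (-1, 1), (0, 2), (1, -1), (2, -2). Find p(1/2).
5/8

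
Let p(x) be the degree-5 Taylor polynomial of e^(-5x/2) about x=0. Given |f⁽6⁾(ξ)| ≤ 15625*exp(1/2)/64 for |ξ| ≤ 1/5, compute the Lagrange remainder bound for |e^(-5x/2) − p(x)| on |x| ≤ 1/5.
exp(1/2)/46080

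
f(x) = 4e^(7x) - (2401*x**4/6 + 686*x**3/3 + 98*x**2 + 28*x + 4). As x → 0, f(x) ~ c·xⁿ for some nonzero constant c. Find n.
5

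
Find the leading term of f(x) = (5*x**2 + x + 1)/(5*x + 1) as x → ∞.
x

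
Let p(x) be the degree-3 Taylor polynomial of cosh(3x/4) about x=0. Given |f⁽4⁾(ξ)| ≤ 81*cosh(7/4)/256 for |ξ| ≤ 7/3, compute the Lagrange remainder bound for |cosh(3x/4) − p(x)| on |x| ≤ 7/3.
2401*cosh(7/4)/6144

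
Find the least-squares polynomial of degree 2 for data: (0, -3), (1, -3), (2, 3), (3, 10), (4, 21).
-116/35 + (-33/70)x + (23/14)x²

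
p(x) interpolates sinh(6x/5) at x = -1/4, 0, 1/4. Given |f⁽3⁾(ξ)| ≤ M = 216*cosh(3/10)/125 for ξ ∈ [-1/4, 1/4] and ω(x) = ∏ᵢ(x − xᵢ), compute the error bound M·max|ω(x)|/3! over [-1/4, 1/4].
sqrt(3)*cosh(3/10)/1000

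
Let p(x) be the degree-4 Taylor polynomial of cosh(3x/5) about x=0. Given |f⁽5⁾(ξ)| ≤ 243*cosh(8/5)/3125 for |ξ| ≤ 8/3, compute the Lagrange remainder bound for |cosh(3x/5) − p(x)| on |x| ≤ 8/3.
4096*cosh(8/5)/46875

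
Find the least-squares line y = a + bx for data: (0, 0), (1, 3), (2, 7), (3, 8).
a = 3/10, b = 14/5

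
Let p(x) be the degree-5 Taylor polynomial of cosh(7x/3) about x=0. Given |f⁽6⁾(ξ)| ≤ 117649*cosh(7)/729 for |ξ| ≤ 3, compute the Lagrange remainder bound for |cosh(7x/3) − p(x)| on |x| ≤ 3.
117649*cosh(7)/720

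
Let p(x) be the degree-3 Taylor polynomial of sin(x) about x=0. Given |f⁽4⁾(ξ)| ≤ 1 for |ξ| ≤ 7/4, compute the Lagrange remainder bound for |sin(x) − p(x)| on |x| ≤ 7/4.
2401/6144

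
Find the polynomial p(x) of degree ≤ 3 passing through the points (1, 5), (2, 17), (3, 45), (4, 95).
x**3 + 2*x**2 - x + 3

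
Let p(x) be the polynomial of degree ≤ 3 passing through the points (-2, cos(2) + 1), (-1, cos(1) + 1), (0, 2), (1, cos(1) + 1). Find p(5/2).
-173/16 - 35*cos(2)/16 + 15*cos(1)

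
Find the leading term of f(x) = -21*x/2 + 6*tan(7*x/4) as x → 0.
343*x**3/32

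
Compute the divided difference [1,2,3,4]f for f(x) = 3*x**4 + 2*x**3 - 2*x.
32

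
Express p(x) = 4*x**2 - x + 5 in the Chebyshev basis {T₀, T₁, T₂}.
(7)T₀ - T₁ + (2)T₂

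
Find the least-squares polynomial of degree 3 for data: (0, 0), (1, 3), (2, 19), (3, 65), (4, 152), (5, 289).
19/63 + (-407/189)x + (239/126)x² + (109/54)x³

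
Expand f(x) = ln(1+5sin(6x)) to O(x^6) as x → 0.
30*x - 450*x**2 + 8820*x**3 - 197100*x**4 + 4698324*x**5 + O(x**6)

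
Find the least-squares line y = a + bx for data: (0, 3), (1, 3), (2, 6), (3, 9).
a = 21/10, b = 21/10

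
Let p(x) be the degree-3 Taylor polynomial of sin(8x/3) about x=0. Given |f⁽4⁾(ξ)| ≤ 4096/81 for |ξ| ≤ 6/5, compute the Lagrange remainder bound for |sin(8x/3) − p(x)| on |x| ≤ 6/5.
8192/1875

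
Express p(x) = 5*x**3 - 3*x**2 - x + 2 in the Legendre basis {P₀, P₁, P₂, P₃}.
P₀ + (2)P₁ + (-2)P₂ + (2)P₃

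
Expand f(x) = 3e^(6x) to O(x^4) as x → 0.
3 + 18*x + 54*x**2 + 108*x**3 + O(x**4)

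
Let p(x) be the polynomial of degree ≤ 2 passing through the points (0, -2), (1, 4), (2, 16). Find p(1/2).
1/4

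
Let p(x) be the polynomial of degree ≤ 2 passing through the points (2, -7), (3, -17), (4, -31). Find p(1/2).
1/2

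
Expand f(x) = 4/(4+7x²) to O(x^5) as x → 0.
1 - 7*x**2/4 + 49*x**4/16 + O(x**5)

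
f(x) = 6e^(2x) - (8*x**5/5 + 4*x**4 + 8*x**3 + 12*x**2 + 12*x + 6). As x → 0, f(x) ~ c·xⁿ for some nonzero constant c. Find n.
6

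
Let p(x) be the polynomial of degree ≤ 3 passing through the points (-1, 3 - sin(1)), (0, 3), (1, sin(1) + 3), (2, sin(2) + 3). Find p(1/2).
-sin(2)/16 + 5*sin(1)/8 + 3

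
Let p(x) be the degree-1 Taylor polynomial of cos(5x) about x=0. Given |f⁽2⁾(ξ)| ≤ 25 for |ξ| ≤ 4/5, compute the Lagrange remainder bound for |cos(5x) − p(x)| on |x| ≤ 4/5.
8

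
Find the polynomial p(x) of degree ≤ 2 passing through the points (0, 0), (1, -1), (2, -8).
-3*x**2 + 2*x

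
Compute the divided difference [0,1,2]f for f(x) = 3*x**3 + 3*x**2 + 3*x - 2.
12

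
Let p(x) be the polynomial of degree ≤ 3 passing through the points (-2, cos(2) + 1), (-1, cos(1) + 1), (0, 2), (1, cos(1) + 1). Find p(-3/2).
5*cos(2)/16 + cos(1) + 11/16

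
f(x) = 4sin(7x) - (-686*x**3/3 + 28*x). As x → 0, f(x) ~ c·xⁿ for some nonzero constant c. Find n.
5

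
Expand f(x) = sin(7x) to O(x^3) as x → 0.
7*x + O(x**3)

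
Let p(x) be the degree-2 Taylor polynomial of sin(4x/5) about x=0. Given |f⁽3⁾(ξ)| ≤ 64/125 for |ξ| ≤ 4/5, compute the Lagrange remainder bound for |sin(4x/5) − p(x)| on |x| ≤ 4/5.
2048/46875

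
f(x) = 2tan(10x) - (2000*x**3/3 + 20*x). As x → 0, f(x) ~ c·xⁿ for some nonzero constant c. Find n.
5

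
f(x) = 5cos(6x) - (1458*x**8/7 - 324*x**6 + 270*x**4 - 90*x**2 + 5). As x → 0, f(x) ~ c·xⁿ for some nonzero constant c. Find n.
10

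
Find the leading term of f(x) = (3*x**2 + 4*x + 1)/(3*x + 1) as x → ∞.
x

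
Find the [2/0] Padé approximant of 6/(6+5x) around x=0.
25*x**2/36 - 5*x/6 + 1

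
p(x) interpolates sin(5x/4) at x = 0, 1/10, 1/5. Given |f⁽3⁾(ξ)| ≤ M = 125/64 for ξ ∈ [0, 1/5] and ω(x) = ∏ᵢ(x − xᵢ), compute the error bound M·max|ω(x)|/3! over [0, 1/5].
sqrt(3)/13824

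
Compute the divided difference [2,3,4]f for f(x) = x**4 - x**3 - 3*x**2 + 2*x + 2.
43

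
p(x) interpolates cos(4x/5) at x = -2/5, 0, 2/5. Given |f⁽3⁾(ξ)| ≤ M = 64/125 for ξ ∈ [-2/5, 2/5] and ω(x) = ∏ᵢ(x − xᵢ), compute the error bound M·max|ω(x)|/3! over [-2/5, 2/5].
512*sqrt(3)/421875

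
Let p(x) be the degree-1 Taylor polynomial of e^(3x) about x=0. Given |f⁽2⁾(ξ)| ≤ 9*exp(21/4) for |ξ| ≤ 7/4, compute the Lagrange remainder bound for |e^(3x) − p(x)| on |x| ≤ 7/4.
441*exp(21/4)/32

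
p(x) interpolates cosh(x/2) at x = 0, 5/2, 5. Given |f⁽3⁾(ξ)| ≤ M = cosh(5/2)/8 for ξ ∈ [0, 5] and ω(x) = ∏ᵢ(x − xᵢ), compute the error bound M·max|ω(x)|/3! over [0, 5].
125*sqrt(3)*cosh(5/2)/1728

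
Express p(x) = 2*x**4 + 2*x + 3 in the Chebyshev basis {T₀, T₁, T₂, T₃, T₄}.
(15/4)T₀ + (2)T₁ + T₂ + (1/4)T₄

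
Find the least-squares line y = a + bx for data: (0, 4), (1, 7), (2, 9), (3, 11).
a = 43/10, b = 23/10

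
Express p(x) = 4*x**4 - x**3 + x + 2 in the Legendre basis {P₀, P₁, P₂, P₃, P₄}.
(14/5)P₀ + (2/5)P₁ + (16/7)P₂ + (-2/5)P₃ + (32/35)P₄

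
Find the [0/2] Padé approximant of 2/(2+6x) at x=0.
1/(3*x + 1)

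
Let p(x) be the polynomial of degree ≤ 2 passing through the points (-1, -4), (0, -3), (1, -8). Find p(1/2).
-19/4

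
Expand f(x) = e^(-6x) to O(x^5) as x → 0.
1 - 6*x + 18*x**2 - 36*x**3 + 54*x**4 + O(x**5)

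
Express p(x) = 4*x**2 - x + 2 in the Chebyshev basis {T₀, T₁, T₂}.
(4)T₀ - T₁ + (2)T₂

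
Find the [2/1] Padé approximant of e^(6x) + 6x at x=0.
(-6*x**2 + 10*x + 1)/(1 - 2*x)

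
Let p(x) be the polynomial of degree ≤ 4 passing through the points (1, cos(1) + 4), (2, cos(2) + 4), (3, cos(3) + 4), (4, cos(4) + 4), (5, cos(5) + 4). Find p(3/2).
35*cos(2)/32 + 7*cos(4)/32 - 5*cos(5)/128 + 35*cos(1)/128 - 35*cos(3)/64 + 4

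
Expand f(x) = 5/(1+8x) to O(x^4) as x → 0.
5 - 40*x + 320*x**2 - 2560*x**3 + O(x**4)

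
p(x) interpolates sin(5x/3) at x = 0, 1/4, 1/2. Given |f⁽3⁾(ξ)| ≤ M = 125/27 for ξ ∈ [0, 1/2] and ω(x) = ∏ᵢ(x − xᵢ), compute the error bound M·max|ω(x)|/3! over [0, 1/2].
125*sqrt(3)/46656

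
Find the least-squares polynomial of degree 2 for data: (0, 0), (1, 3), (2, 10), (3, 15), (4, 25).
-3/35 + (97/35)x + (6/7)x²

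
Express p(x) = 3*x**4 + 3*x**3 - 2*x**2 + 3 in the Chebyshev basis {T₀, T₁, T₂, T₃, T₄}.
(25/8)T₀ + (9/4)T₁ + (1/2)T₂ + (3/4)T₃ + (3/8)T₄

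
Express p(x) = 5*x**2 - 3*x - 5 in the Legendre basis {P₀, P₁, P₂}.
(-10/3)P₀ + (-3)P₁ + (10/3)P₂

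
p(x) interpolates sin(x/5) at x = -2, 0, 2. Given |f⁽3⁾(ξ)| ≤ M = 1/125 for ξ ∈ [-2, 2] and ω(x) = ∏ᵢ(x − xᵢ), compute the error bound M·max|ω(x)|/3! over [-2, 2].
8*sqrt(3)/3375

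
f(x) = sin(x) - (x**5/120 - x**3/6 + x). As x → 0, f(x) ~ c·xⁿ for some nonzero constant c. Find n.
7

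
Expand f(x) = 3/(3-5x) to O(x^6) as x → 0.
1 + 5*x/3 + 25*x**2/9 + 125*x**3/27 + 625*x**4/81 + 3125*x**5/243 + O(x**6)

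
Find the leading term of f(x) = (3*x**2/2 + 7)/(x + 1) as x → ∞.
3*x/2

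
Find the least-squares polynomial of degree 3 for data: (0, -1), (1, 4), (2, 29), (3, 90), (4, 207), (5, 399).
-71/63 + (923/378)x + (1/252)x² + (335/108)x³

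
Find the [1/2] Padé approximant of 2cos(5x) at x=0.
2/(25*x**2/2 + 1)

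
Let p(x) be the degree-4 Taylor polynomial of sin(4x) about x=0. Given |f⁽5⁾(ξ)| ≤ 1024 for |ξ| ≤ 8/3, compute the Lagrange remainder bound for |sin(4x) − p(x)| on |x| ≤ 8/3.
4194304/3645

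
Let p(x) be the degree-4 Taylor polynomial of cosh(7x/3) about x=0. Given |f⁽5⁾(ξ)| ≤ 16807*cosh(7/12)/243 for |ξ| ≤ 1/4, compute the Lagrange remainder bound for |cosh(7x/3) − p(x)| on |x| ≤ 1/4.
16807*cosh(7/12)/29859840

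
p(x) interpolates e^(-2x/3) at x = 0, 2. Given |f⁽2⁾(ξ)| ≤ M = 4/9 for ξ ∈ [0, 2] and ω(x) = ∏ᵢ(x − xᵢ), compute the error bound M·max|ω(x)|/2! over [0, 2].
2/9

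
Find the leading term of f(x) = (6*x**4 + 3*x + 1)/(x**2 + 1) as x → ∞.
6*x**2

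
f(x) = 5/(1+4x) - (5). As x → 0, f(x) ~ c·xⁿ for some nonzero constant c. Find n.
1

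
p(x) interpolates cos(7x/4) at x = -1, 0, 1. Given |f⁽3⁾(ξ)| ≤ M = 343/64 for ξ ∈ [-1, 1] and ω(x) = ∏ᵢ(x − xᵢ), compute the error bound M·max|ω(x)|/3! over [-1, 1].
343*sqrt(3)/1728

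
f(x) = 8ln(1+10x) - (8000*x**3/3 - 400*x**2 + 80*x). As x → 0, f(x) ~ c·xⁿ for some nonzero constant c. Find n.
4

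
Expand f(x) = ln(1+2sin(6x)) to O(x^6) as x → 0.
12*x - 72*x**2 + 504*x**3 - 4320*x**4 + 39528*x**5 + O(x**6)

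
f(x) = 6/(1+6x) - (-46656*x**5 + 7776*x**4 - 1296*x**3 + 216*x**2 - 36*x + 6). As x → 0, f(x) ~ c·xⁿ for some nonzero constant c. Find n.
6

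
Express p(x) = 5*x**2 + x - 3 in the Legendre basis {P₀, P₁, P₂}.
(-4/3)P₀ + P₁ + (10/3)P₂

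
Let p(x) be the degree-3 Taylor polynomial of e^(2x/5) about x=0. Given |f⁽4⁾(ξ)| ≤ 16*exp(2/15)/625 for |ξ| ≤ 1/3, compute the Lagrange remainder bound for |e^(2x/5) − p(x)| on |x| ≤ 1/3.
2*exp(2/15)/151875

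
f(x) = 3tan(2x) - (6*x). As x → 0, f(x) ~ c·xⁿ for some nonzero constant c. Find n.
3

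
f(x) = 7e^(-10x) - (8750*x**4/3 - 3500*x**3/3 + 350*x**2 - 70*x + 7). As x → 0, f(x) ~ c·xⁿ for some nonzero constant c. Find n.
5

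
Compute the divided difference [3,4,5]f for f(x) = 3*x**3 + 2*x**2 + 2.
38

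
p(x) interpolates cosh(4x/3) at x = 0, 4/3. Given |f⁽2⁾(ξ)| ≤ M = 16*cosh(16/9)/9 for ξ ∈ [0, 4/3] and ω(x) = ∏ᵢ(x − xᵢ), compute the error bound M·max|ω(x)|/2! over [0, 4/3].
32*cosh(16/9)/81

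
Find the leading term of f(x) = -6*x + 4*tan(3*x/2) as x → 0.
9*x**3/2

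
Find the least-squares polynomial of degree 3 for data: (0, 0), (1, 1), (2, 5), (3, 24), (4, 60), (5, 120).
5/21 + (-17/18)x + (-13/84)x² + (37/36)x³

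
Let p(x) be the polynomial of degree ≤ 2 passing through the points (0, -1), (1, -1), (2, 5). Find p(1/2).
-7/4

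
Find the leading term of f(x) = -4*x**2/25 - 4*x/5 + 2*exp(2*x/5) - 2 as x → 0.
8*x**3/375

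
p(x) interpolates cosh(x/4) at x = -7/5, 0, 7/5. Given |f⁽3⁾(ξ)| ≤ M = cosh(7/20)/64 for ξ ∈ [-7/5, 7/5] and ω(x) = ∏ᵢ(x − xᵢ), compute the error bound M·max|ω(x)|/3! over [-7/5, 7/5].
343*sqrt(3)*cosh(7/20)/216000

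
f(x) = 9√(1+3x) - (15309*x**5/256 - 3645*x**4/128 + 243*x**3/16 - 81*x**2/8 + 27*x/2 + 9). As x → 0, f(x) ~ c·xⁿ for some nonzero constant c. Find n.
6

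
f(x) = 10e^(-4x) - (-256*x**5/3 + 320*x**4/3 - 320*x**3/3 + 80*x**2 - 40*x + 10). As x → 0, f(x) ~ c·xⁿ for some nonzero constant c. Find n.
6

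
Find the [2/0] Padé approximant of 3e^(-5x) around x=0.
75*x**2/2 - 15*x + 3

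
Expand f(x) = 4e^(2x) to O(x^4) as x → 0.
4 + 8*x + 8*x**2 + 16*x**3/3 + O(x**4)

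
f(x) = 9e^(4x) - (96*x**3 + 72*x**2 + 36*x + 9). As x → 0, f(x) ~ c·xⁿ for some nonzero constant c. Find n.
4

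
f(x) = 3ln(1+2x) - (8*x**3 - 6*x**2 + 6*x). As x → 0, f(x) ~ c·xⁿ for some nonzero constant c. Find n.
4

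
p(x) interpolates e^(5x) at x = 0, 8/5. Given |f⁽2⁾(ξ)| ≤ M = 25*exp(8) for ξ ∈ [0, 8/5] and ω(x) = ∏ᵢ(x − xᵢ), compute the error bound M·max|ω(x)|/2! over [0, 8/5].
8*exp(8)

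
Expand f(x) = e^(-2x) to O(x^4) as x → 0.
1 - 2*x + 2*x**2 - 4*x**3/3 + O(x**4)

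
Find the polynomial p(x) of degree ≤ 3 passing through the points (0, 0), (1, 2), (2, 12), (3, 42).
2*x**3 - 2*x**2 + 2*x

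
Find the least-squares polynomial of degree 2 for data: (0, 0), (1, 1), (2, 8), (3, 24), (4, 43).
-6/35 + (-137/70)x + (45/14)x²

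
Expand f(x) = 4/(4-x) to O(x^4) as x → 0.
1 + x/4 + x**2/16 + x**3/64 + O(x**4)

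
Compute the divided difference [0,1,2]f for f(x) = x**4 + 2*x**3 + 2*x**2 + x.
15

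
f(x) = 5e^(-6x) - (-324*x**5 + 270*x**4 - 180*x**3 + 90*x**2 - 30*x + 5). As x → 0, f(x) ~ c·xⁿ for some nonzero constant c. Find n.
6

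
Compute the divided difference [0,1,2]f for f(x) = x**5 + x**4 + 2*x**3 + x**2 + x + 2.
29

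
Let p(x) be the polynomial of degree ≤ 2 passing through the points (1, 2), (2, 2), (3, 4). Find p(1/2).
11/4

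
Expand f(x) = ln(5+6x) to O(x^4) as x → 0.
log(5) + 6*x/5 - 18*x**2/25 + 72*x**3/125 + O(x**4)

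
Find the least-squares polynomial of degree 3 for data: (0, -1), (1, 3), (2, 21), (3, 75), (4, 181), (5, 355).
-16/21 + (85/126)x + (-13/21)x² + (53/18)x³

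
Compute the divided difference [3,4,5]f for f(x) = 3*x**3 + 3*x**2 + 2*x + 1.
39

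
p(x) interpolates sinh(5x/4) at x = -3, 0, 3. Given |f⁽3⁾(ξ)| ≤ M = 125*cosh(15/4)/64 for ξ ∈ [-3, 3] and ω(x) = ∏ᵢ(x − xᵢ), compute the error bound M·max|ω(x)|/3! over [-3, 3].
125*sqrt(3)*cosh(15/4)/64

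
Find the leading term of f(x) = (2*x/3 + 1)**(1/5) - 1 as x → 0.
2*x/15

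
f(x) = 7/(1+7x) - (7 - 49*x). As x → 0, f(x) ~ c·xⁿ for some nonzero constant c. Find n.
2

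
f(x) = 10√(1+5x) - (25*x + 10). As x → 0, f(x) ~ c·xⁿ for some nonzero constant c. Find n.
2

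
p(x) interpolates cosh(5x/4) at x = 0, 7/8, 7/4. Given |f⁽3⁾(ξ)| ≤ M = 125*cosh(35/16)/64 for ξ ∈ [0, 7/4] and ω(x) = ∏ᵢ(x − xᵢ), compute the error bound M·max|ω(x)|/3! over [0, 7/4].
42875*sqrt(3)*cosh(35/16)/884736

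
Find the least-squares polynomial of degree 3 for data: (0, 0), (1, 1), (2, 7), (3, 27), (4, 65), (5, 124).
29/126 + (-203/108)x + (271/252)x² + (23/27)x³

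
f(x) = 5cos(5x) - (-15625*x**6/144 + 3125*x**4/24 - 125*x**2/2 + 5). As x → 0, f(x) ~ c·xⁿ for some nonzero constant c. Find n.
8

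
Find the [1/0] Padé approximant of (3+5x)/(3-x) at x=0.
2*x + 1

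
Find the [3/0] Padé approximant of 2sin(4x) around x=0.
-64*x**3/3 + 8*x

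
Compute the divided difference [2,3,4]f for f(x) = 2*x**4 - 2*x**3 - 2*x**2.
90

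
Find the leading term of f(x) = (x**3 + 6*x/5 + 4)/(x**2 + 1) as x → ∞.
x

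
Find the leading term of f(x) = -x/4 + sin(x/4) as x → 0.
-x**3/384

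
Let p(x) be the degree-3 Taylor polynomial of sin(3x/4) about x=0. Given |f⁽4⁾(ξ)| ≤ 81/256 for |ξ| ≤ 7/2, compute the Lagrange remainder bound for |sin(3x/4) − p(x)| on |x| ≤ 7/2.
64827/32768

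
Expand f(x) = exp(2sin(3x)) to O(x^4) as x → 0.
1 + 6*x + 18*x**2 + 27*x**3 + O(x**4)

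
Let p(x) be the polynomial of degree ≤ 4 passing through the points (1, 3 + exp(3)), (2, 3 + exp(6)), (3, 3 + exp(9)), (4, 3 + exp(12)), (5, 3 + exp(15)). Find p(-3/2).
-1365*exp(12)/32 - 2145*exp(6)/32 + 3 + 3003*exp(3)/128 + 5005*exp(9)/64 + 1155*exp(15)/128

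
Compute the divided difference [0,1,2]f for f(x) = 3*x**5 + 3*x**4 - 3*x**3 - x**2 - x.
56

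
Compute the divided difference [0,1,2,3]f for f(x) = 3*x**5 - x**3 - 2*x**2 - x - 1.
74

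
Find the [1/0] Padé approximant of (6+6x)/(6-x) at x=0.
7*x/6 + 1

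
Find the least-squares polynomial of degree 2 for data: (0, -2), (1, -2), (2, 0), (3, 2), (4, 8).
-66/35 + (-36/35)x + (6/7)x²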